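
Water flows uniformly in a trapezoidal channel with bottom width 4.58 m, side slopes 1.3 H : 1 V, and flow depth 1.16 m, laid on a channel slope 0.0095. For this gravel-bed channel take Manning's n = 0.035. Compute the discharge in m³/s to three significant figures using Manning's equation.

17.5 m³/s

A = (b + z·y)·y = (4.58 + 1.3×1.16)×1.16 = 7.062 m²
P = b + 2y√(1+z²) = 4.58 + 2×1.16×√(1+1.3²) = 8.385 m
R = A/P = 7.062/8.385 = 0.8422 m
Q = (1/n)·A·R^(2/3)·S^(1/2) = (1/0.035) × 7.062 × 0.8422^(2/3) × 0.0095^(1/2) = 17.54 m³/s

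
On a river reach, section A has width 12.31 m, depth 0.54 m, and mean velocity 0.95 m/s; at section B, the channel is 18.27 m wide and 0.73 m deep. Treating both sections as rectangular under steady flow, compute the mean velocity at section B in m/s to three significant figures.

Q = A₁V₁ = (12.31×0.54) × 0.95 = 6.315 m³/s
A₂ = 18.27 × 0.73 = 13.34 m²
V₂ = Q/A₂ = 6.315/13.34 = 0.4735 m/s

0.473 m/s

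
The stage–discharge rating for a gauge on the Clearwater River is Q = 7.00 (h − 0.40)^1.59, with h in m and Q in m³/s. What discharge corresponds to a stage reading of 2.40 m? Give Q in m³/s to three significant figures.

21.1 m³/s

Q = 7.00 × (2.40 − 0.40)^1.59 = 7.00 × 2^1.59 = 21.07 m³/s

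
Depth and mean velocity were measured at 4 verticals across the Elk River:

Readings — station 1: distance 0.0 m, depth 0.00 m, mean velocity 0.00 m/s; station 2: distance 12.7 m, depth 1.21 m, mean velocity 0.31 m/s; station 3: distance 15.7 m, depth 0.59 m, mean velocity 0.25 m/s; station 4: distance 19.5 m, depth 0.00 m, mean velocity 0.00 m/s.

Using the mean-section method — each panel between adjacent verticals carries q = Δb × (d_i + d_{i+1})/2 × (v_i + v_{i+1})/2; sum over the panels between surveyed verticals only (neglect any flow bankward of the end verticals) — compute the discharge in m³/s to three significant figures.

2.09 m³/s

Panel 1-2: Δb = 12.7 m, d̄ = (0.00+1.21)/2 = 0.605, v̄ = (0.00+0.31)/2 = 0.155 → q = 12.7×0.605×0.155 = 1.191 m³/s
Panel 2-3: Δb = 3 m, d̄ = (1.21+0.59)/2 = 0.9, v̄ = (0.31+0.25)/2 = 0.28 → q = 3×0.9×0.28 = 0.7560 m³/s
Panel 3-4: Δb = 3.8 m, d̄ = (0.59+0.00)/2 = 0.295, v̄ = (0.25+0.00)/2 = 0.125 → q = 3.8×0.295×0.125 = 0.1401 m³/s
Q = Σ q = 2.087 m³/s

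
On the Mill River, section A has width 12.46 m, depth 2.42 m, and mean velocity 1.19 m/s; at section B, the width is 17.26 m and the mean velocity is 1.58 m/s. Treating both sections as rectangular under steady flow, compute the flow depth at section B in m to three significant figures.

1.32 m

Q = A₁V₁ = (12.46×2.42) × 1.19 = 35.88 m³/s
d₂ = Q/(b₂ V₂) = 35.88/(17.26×1.58) = 1.316 m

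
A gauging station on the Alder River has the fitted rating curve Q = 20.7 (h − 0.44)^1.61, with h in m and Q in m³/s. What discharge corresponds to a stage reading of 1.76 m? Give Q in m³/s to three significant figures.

Q = 20.7 × (1.76 − 0.44)^1.61 = 20.7 × 1.32^1.61 = 32.37 m³/s

32.4 m³/s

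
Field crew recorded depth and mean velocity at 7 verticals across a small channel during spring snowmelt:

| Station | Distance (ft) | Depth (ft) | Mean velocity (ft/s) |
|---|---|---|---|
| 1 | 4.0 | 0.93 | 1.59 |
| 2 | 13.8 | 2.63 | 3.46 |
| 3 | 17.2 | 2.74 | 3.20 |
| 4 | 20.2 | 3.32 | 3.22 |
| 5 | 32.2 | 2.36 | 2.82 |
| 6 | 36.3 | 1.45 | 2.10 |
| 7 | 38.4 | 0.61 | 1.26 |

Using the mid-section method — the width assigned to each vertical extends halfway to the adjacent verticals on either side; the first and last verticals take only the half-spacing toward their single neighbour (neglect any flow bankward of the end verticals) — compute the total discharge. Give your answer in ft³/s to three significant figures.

239 ft³/s

w_1 = (13.8 − 4.0)/2 = 4.9 ft; q_1 = 1.59 × 0.93 × 4.9 = 7.246 ft³/s
w_2 = (17.2 − 4.0)/2 = 6.6 ft; q_2 = 3.46 × 2.63 × 6.6 = 60.06 ft³/s
w_3 = (20.2 − 13.8)/2 = 3.2 ft; q_3 = 3.20 × 2.74 × 3.2 = 28.06 ft³/s
w_4 = (32.2 − 17.2)/2 = 7.5 ft; q_4 = 3.22 × 3.32 × 7.5 = 80.18 ft³/s
w_5 = (36.3 − 20.2)/2 = 8.05 ft; q_5 = 2.82 × 2.36 × 8.05 = 53.57 ft³/s
w_6 = (38.4 − 32.2)/2 = 3.1 ft; q_6 = 2.10 × 1.45 × 3.1 = 9.440 ft³/s
w_7 = (38.4 − 36.3)/2 = 1.05 ft; q_7 = 1.26 × 0.61 × 1.05 = 0.8070 ft³/s
Q = Σ qᵢ = 239.4 ft³/s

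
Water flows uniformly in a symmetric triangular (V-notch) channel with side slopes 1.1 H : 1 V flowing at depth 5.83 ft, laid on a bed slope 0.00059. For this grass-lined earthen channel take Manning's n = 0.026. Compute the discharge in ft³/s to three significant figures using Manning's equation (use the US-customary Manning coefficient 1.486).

86.6 ft³/s

A = z·y² = 1.1×5.83² = 37.39 ft²
P = 2y√(1+z²) = 2×5.83×√(1+1.1²) = 17.33 ft
R = A/P = 37.39/17.33 = 2.157 ft
Q = (1.486/n)·A·R^(2/3)·S^(1/2) = (1.486/0.026) × 37.39 × 2.157^(2/3) × 0.00059^(1/2) = 86.65 ft³/s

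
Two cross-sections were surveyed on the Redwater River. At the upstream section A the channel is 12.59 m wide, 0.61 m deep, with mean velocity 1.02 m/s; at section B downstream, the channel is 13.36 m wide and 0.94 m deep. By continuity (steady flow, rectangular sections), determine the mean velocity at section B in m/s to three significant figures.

0.624 m/s

Q = A₁V₁ = (12.59×0.61) × 1.02 = 7.833 m³/s
A₂ = 13.36 × 0.94 = 12.56 m²
V₂ = Q/A₂ = 7.833/12.56 = 0.6238 m/s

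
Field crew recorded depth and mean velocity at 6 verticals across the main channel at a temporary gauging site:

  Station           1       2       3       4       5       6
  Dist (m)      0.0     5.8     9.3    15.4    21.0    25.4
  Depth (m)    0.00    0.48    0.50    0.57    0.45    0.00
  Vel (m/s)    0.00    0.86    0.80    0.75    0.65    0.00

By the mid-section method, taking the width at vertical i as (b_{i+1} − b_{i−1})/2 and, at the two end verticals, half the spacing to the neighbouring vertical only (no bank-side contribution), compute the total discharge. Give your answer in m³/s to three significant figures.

7.80 m³/s

w_2 = (9.3 − 0.0)/2 = 4.65 m; q_2 = 0.86 × 0.48 × 4.65 = 1.920 m³/s
w_3 = (15.4 − 5.8)/2 = 4.8 m; q_3 = 0.80 × 0.50 × 4.8 = 1.920 m³/s
w_4 = (21.0 − 9.3)/2 = 5.85 m; q_4 = 0.75 × 0.57 × 5.85 = 2.501 m³/s
w_5 = (25.4 − 15.4)/2 = 5 m; q_5 = 0.65 × 0.45 × 5 = 1.463 m³/s
Stations 1, 6 contribute zero (depth or velocity is 0).
Q = Σ qᵢ = 7.803 m³/s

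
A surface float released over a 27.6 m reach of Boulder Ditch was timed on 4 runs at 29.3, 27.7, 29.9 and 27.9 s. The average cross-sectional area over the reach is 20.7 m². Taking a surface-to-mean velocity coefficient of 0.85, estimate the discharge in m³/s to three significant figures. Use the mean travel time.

t̄ = (29.3 + 27.7 + 29.9 + 27.9) / 4 = 28.7 s
v_surface = L / t̄ = 27.6 / 28.7 = 0.9617 m/s
v_mean = 0.85 × 0.9617 = 0.8174 m/s
Q = A × v_mean = 20.7 × 0.8174 = 16.92 m³/s

16.9 m³/s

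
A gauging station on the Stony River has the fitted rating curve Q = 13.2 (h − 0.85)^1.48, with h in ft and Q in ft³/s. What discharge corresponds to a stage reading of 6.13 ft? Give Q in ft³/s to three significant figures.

155 ft³/s

Q = 13.2 × (6.13 − 0.85)^1.48 = 13.2 × 5.28^1.48 = 154.9 ft³/s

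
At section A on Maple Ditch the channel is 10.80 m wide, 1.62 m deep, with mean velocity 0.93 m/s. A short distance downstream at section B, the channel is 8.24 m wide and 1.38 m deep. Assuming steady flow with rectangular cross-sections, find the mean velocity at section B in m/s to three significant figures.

Q = A₁V₁ = (10.80×1.62) × 0.93 = 16.27 m³/s
A₂ = 8.24 × 1.38 = 11.37 m²
V₂ = Q/A₂ = 16.27/11.37 = 1.431 m/s

1.43 m/s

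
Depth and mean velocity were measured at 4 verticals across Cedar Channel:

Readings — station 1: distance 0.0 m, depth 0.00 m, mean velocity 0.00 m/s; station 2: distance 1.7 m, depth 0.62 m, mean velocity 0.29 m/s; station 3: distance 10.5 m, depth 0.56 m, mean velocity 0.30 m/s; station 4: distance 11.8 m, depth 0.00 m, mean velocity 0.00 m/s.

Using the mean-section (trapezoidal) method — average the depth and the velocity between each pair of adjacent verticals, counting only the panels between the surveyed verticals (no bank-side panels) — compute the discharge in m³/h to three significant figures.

5990 m³/h

Panel 1-2: Δb = 1.7 m, d̄ = (0.00+0.62)/2 = 0.31, v̄ = (0.00+0.29)/2 = 0.145 → q = 1.7×0.31×0.145 = 0.07642 m³/s
Panel 2-3: Δb = 8.8 m, d̄ = (0.62+0.56)/2 = 0.59, v̄ = (0.29+0.30)/2 = 0.295 → q = 8.8×0.59×0.295 = 1.532 m³/s
Panel 3-4: Δb = 1.3 m, d̄ = (0.56+0.00)/2 = 0.28, v̄ = (0.30+0.00)/2 = 0.15 → q = 1.3×0.28×0.15 = 0.05460 m³/s
Q = Σ q = 1.663 m³/s
= 1.663 × 3600 = 5986 m³/h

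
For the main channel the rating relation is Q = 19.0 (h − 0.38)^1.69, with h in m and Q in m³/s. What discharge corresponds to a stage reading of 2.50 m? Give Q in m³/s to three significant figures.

Q = 19.0 × (2.50 − 0.38)^1.69 = 19.0 × 2.12^1.69 = 67.65 m³/s

67.6 m³/s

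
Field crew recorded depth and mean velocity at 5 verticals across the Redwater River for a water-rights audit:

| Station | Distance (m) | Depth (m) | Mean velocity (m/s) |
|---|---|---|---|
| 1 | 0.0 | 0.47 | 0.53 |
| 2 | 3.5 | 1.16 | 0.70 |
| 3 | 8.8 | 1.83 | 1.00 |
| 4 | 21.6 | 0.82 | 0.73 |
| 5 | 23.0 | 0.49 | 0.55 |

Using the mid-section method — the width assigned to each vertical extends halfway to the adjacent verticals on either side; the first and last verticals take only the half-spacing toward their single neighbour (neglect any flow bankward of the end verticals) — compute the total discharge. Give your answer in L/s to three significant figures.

25000 L/s

w_1 = (3.5 − 0.0)/2 = 1.75 m; q_1 = 0.53 × 0.47 × 1.75 = 0.4359 m³/s
w_2 = (8.8 − 0.0)/2 = 4.4 m; q_2 = 0.70 × 1.16 × 4.4 = 3.573 m³/s
w_3 = (21.6 − 3.5)/2 = 9.05 m; q_3 = 1.00 × 1.83 × 9.05 = 16.56 m³/s
w_4 = (23.0 − 8.8)/2 = 7.1 m; q_4 = 0.73 × 0.82 × 7.1 = 4.250 m³/s
w_5 = (23.0 − 21.6)/2 = 0.7 m; q_5 = 0.55 × 0.49 × 0.7 = 0.1887 m³/s
Q = Σ qᵢ = 25.01 m³/s
= 25.01 × 1000 = 25010 L/s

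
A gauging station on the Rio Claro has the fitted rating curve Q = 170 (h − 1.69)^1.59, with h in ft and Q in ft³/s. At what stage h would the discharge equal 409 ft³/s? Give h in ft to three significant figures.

h − h₀ = (Q/C)^(1/b) = (409/170)^(1/1.59) = 1.737 ft
h = 1.69 + 1.737 = 3.427 ft

3.43 ft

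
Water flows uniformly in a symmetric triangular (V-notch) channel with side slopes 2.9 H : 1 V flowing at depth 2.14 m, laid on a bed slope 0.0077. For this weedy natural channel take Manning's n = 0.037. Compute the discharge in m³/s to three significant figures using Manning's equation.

A = z·y² = 2.9×2.14² = 13.28 m²
P = 2y√(1+z²) = 2×2.14×√(1+2.9²) = 13.13 m
R = A/P = 13.28/13.13 = 1.012 m
Q = (1/n)·A·R^(2/3)·S^(1/2) = (1/0.037) × 13.28 × 1.012^(2/3) × 0.0077^(1/2) = 31.74 m³/s

31.7 m³/s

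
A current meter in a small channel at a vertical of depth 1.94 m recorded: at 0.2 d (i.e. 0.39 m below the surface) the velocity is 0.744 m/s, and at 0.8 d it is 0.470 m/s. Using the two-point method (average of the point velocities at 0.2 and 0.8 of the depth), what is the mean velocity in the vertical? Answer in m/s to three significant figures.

v̄ = (0.744 + 0.470) / 2 = 0.6070 m/s

0.607 m/s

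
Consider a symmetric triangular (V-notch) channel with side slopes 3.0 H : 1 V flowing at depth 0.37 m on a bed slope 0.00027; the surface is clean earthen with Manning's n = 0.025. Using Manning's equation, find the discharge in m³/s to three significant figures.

A = z·y² = 3.0×0.37² = 0.4107 m²
P = 2y√(1+z²) = 2×0.37×√(1+3.0²) = 2.340 m
R = A/P = 0.4107/2.340 = 0.1755 m
Q = (1/n)·A·R^(2/3)·S^(1/2) = (1/0.025) × 0.4107 × 0.1755^(2/3) × 0.00027^(1/2) = 0.08462 m³/s

0.0846 m³/s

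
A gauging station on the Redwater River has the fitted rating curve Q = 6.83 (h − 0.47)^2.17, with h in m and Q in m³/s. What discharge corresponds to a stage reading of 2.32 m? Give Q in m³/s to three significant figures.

26.0 m³/s

Q = 6.83 × (2.32 − 0.47)^2.17 = 6.83 × 1.85^2.17 = 25.95 m³/s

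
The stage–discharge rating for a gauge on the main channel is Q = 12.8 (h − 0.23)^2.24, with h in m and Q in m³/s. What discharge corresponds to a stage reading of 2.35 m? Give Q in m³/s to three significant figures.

68.9 m³/s

Q = 12.8 × (2.35 − 0.23)^2.24 = 12.8 × 2.12^2.24 = 68.90 m³/s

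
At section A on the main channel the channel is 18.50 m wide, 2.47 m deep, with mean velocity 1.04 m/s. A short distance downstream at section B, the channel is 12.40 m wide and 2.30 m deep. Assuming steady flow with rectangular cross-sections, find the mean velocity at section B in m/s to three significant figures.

Q = A₁V₁ = (18.50×2.47) × 1.04 = 47.52 m³/s
A₂ = 12.40 × 2.30 = 28.52 m²
V₂ = Q/A₂ = 47.52/28.52 = 1.666 m/s

1.67 m/s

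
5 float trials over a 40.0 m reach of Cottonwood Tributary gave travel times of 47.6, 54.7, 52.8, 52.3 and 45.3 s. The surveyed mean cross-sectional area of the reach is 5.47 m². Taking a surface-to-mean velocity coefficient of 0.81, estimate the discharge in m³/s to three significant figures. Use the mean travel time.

t̄ = (47.6 + 54.7 + 52.8 + 52.3 + 45.3) / 5 = 50.54 s
v_surface = L / t̄ = 40.0 / 50.54 = 0.7915 m/s
v_mean = 0.81 × 0.7915 = 0.6411 m/s
Q = A × v_mean = 5.47 × 0.6411 = 3.507 m³/s

3.51 m³/s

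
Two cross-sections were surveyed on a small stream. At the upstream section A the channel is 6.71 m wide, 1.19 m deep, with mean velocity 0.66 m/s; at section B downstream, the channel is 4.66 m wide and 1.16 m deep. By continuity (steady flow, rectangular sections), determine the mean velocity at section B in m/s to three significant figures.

0.975 m/s

Q = A₁V₁ = (6.71×1.19) × 0.66 = 5.270 m³/s
A₂ = 4.66 × 1.16 = 5.406 m²
V₂ = Q/A₂ = 5.270/5.406 = 0.9749 m/s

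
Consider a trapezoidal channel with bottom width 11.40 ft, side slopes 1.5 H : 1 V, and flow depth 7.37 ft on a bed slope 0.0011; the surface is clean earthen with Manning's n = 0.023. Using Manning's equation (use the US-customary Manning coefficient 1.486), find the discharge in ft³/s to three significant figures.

A = (b + z·y)·y = (11.40 + 1.5×7.37)×7.37 = 165.5 ft²
P = b + 2y√(1+z²) = 11.40 + 2×7.37×√(1+1.5²) = 37.97 ft
R = A/P = 165.5/37.97 = 4.358 ft
Q = (1.486/n)·A·R^(2/3)·S^(1/2) = (1.486/0.023) × 165.5 × 4.358^(2/3) × 0.0011^(1/2) = 946.2 ft³/s

946 ft³/s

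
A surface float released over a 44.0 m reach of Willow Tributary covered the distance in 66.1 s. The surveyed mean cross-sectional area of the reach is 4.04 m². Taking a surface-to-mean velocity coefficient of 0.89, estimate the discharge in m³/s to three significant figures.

2.39 m³/s

v_surface = L / t̄ = 44.0 / 66.1 = 0.6657 m/s
v_mean = 0.89 × 0.6657 = 0.5924 m/s
Q = A × v_mean = 4.04 × 0.5924 = 2.393 m³/s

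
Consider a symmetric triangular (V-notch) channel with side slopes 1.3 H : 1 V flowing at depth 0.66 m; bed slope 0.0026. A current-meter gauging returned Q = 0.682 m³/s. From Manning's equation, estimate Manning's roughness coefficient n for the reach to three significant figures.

0.0173

A = z·y² = 1.3×0.66² = 0.5663 m²
P = 2y√(1+z²) = 2×0.66×√(1+1.3²) = 2.165 m
R = A/P = 0.5663/2.165 = 0.2616 m
n = (1/Q)·A·R^(2/3)·S^(1/2) = (1/0.682) × 0.5663 × 0.4090 × 0.05099 = 0.01732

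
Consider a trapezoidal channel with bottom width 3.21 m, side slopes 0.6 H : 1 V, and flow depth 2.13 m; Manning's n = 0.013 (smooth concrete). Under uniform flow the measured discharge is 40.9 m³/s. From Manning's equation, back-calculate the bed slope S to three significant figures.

0.00251

A = (b + z·y)·y = (3.21 + 0.6×2.13)×2.13 = 9.559 m²
P = b + 2y√(1+z²) = 3.21 + 2×2.13×√(1+0.6²) = 8.178 m
R = A/P = 9.559/8.178 = 1.169 m
S = (Q·n / (1·A·R^(2/3)))² = (40.9×0.013 / (1×9.559×1.110))² = 0.002512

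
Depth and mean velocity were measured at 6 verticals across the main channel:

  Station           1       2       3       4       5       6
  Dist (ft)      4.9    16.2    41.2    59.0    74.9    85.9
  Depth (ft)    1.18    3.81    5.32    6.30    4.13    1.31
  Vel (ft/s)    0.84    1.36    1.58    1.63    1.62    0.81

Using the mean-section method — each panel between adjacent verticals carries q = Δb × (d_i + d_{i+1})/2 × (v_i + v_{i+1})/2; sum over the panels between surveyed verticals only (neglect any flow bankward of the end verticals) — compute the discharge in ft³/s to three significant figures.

Panel 1-2: Δb = 11.3 ft, d̄ = (1.18+3.81)/2 = 2.495, v̄ = (0.84+1.36)/2 = 1.1 → q = 11.3×2.495×1.1 = 31.01 ft³/s
Panel 2-3: Δb = 25 ft, d̄ = (3.81+5.32)/2 = 4.565, v̄ = (1.36+1.58)/2 = 1.47 → q = 25×4.565×1.47 = 167.8 ft³/s
Panel 3-4: Δb = 17.8 ft, d̄ = (5.32+6.30)/2 = 5.81, v̄ = (1.58+1.63)/2 = 1.605 → q = 17.8×5.81×1.605 = 166.0 ft³/s
Panel 4-5: Δb = 15.9 ft, d̄ = (6.30+4.13)/2 = 5.215, v̄ = (1.63+1.62)/2 = 1.625 → q = 15.9×5.215×1.625 = 134.7 ft³/s
Panel 5-6: Δb = 11 ft, d̄ = (4.13+1.31)/2 = 2.72, v̄ = (1.62+0.81)/2 = 1.215 → q = 11×2.72×1.215 = 36.35 ft³/s
Q = Σ q = 535.9 ft³/s

536 ft³/s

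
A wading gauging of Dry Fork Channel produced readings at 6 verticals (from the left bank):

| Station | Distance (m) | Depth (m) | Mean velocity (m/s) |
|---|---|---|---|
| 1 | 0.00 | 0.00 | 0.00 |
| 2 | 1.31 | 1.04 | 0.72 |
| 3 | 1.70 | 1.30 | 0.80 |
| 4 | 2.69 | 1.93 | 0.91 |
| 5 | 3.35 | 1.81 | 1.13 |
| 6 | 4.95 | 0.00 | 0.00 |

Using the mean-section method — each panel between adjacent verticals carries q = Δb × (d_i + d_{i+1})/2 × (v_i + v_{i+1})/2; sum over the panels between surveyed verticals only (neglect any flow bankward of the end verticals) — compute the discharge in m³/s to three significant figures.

Panel 1-2: Δb = 1.31 m, d̄ = (0.00+1.04)/2 = 0.52, v̄ = (0.00+0.72)/2 = 0.36 → q = 1.31×0.52×0.36 = 0.2452 m³/s
Panel 2-3: Δb = 0.39 m, d̄ = (1.04+1.30)/2 = 1.17, v̄ = (0.72+0.80)/2 = 0.76 → q = 0.39×1.17×0.76 = 0.3468 m³/s
Panel 3-4: Δb = 0.99 m, d̄ = (1.30+1.93)/2 = 1.615, v̄ = (0.80+0.91)/2 = 0.855 → q = 0.99×1.615×0.855 = 1.367 m³/s
Panel 4-5: Δb = 0.66 m, d̄ = (1.93+1.81)/2 = 1.87, v̄ = (0.91+1.13)/2 = 1.02 → q = 0.66×1.87×1.02 = 1.259 m³/s
Panel 5-6: Δb = 1.6 m, d̄ = (1.81+0.00)/2 = 0.905, v̄ = (1.13+0.00)/2 = 0.565 → q = 1.6×0.905×0.565 = 0.8181 m³/s
Q = Σ q = 4.036 m³/s

4.04 m³/s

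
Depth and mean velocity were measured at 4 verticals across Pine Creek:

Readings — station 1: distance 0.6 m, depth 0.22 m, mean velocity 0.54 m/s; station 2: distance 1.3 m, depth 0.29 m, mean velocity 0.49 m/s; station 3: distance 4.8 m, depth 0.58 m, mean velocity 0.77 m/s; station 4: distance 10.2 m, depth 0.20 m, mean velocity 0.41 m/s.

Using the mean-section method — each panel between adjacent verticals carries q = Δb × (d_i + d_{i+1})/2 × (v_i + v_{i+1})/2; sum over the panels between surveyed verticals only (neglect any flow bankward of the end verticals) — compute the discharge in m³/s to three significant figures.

2.29 m³/s

Panel 1-2: Δb = 0.7 m, d̄ = (0.22+0.29)/2 = 0.255, v̄ = (0.54+0.49)/2 = 0.515 → q = 0.7×0.255×0.515 = 0.09193 m³/s
Panel 2-3: Δb = 3.5 m, d̄ = (0.29+0.58)/2 = 0.435, v̄ = (0.49+0.77)/2 = 0.63 → q = 3.5×0.435×0.63 = 0.9592 m³/s
Panel 3-4: Δb = 5.4 m, d̄ = (0.58+0.20)/2 = 0.39, v̄ = (0.77+0.41)/2 = 0.59 → q = 5.4×0.39×0.59 = 1.243 m³/s
Q = Σ q = 2.294 m³/s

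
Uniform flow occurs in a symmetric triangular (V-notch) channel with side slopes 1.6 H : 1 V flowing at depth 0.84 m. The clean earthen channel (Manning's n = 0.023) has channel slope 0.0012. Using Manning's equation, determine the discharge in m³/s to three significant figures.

A = z·y² = 1.6×0.84² = 1.129 m²
P = 2y√(1+z²) = 2×0.84×√(1+1.6²) = 3.170 m
R = A/P = 1.129/3.170 = 0.3562 m
Q = (1/n)·A·R^(2/3)·S^(1/2) = (1/0.023) × 1.129 × 0.3562^(2/3) × 0.0012^(1/2) = 0.8544 m³/s

0.854 m³/s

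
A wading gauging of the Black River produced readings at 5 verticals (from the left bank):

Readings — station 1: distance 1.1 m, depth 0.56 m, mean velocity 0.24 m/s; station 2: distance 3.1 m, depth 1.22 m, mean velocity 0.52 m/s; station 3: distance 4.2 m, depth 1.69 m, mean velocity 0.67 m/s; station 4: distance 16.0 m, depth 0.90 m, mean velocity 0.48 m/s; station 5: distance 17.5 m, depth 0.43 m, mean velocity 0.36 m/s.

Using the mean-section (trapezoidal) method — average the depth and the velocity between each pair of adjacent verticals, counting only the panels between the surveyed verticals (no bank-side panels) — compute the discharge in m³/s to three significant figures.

10.8 m³/s

Panel 1-2: Δb = 2 m, d̄ = (0.56+1.22)/2 = 0.89, v̄ = (0.24+0.52)/2 = 0.38 → q = 2×0.89×0.38 = 0.6764 m³/s
Panel 2-3: Δb = 1.1 m, d̄ = (1.22+1.69)/2 = 1.455, v̄ = (0.52+0.67)/2 = 0.595 → q = 1.1×1.455×0.595 = 0.9523 m³/s
Panel 3-4: Δb = 11.8 m, d̄ = (1.69+0.90)/2 = 1.295, v̄ = (0.67+0.48)/2 = 0.575 → q = 11.8×1.295×0.575 = 8.787 m³/s
Panel 4-5: Δb = 1.5 m, d̄ = (0.90+0.43)/2 = 0.665, v̄ = (0.48+0.36)/2 = 0.42 → q = 1.5×0.665×0.42 = 0.4190 m³/s
Q = Σ q = 10.83 m³/s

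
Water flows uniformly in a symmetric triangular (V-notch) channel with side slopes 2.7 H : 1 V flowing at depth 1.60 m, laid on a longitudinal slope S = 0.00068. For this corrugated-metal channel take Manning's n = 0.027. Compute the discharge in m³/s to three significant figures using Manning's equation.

5.51 m³/s

A = z·y² = 2.7×1.60² = 6.912 m²
P = 2y√(1+z²) = 2×1.60×√(1+2.7²) = 9.214 m
R = A/P = 6.912/9.214 = 0.7502 m
Q = (1/n)·A·R^(2/3)·S^(1/2) = (1/0.027) × 6.912 × 0.7502^(2/3) × 0.00068^(1/2) = 5.512 m³/s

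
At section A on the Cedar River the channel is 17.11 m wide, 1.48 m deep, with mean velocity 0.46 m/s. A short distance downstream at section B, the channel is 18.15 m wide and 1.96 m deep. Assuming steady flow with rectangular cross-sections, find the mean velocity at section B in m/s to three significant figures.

0.327 m/s

Q = A₁V₁ = (17.11×1.48) × 0.46 = 11.65 m³/s
A₂ = 18.15 × 1.96 = 35.57 m²
V₂ = Q/A₂ = 11.65/35.57 = 0.3274 m/s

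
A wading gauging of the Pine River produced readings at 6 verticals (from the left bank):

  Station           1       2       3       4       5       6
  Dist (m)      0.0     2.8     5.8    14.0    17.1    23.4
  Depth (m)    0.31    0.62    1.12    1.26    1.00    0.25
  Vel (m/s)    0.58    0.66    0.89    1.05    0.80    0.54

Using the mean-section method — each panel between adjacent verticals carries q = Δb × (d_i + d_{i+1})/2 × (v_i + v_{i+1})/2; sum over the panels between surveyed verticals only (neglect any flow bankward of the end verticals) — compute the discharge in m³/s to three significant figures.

Panel 1-2: Δb = 2.8 m, d̄ = (0.31+0.62)/2 = 0.465, v̄ = (0.58+0.66)/2 = 0.62 → q = 2.8×0.465×0.62 = 0.8072 m³/s
Panel 2-3: Δb = 3 m, d̄ = (0.62+1.12)/2 = 0.87, v̄ = (0.66+0.89)/2 = 0.775 → q = 3×0.87×0.775 = 2.023 m³/s
Panel 3-4: Δb = 8.2 m, d̄ = (1.12+1.26)/2 = 1.19, v̄ = (0.89+1.05)/2 = 0.97 → q = 8.2×1.19×0.97 = 9.465 m³/s
Panel 4-5: Δb = 3.1 m, d̄ = (1.26+1.00)/2 = 1.13, v̄ = (1.05+0.80)/2 = 0.925 → q = 3.1×1.13×0.925 = 3.240 m³/s
Panel 5-6: Δb = 6.3 m, d̄ = (1.00+0.25)/2 = 0.625, v̄ = (0.80+0.54)/2 = 0.67 → q = 6.3×0.625×0.67 = 2.638 m³/s
Q = Σ q = 18.17 m³/s

18.2 m³/s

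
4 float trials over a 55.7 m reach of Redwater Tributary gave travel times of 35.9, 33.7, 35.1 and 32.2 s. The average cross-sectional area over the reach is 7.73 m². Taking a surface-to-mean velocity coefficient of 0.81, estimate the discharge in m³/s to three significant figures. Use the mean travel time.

10.2 m³/s

t̄ = (35.9 + 33.7 + 35.1 + 32.2) / 4 = 34.225 s
v_surface = L / t̄ = 55.7 / 34.225 = 1.627 m/s
v_mean = 0.81 × 1.627 = 1.318 m/s
Q = A × v_mean = 7.73 × 1.318 = 10.19 m³/s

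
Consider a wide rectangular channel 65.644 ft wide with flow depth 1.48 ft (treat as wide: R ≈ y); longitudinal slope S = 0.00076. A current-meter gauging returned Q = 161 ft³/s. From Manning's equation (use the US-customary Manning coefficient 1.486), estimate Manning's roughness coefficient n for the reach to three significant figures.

0.0321

A = b·y = 65.644 × 1.48 = 97.15 ft²
Wide channel: R ≈ y = 1.48 ft
n = (1.486/Q)·A·R^(2/3)·S^(1/2) = (1.486/161) × 97.15 × 1.299 × 0.02757 = 0.03210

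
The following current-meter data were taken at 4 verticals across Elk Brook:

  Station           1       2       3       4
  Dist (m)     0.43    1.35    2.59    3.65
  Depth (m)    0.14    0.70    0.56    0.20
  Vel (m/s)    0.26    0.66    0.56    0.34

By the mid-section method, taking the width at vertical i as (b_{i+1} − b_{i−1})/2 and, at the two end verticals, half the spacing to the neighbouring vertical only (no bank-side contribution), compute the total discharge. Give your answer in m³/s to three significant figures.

w_1 = (1.35 − 0.43)/2 = 0.46 m; q_1 = 0.26 × 0.14 × 0.46 = 0.01674 m³/s
w_2 = (2.59 − 0.43)/2 = 1.08 m; q_2 = 0.66 × 0.70 × 1.08 = 0.4990 m³/s
w_3 = (3.65 − 1.35)/2 = 1.15 m; q_3 = 0.56 × 0.56 × 1.15 = 0.3606 m³/s
w_4 = (3.65 − 2.59)/2 = 0.53 m; q_4 = 0.34 × 0.20 × 0.53 = 0.03604 m³/s
Q = Σ qᵢ = 0.9124 m³/s

0.912 m³/s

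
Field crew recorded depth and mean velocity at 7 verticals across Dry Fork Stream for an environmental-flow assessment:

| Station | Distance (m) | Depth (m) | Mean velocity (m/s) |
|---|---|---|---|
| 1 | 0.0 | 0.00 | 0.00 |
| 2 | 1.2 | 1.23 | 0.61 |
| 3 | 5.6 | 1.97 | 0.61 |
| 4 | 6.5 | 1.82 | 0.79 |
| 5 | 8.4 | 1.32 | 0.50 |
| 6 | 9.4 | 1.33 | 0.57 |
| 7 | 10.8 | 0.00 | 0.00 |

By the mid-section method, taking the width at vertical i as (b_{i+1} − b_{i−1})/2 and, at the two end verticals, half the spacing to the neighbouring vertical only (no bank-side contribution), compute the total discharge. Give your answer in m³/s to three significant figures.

w_2 = (5.6 − 0.0)/2 = 2.8 m; q_2 = 0.61 × 1.23 × 2.8 = 2.101 m³/s
w_3 = (6.5 − 1.2)/2 = 2.65 m; q_3 = 0.61 × 1.97 × 2.65 = 3.185 m³/s
w_4 = (8.4 − 5.6)/2 = 1.4 m; q_4 = 0.79 × 1.82 × 1.4 = 2.013 m³/s
w_5 = (9.4 − 6.5)/2 = 1.45 m; q_5 = 0.50 × 1.32 × 1.45 = 0.9570 m³/s
w_6 = (10.8 − 8.4)/2 = 1.2 m; q_6 = 0.57 × 1.33 × 1.2 = 0.9097 m³/s
Stations 1, 7 contribute zero (depth or velocity is 0).
Q = Σ qᵢ = 9.165 m³/s

9.16 m³/s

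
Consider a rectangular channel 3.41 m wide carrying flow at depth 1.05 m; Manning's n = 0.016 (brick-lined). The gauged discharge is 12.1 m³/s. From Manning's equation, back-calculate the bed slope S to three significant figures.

0.00519

A = b·y = 3.41 × 1.05 = 3.581 m²
P = b + 2y = 3.41 + 2×1.05 = 5.510 m
R = A/P = 3.581/5.510 = 0.6498 m
S = (Q·n / (1·A·R^(2/3)))² = (12.1×0.016 / (1×3.581×0.7502))² = 0.005194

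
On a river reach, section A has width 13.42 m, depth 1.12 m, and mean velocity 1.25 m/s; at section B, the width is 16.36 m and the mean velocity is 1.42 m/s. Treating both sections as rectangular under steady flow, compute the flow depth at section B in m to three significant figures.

Q = A₁V₁ = (13.42×1.12) × 1.25 = 18.79 m³/s
d₂ = Q/(b₂ V₂) = 18.79/(16.36×1.42) = 0.8087 m

0.809 m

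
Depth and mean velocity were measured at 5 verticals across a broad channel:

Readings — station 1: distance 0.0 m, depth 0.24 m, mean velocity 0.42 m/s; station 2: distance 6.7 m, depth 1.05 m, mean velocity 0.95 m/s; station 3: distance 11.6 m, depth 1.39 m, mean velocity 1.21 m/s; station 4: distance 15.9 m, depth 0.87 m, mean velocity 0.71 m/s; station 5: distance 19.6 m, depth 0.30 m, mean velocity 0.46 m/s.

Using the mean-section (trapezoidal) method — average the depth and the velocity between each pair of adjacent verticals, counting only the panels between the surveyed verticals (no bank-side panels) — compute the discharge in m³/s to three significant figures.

Panel 1-2: Δb = 6.7 m, d̄ = (0.24+1.05)/2 = 0.645, v̄ = (0.42+0.95)/2 = 0.685 → q = 6.7×0.645×0.685 = 2.960 m³/s
Panel 2-3: Δb = 4.9 m, d̄ = (1.05+1.39)/2 = 1.22, v̄ = (0.95+1.21)/2 = 1.08 → q = 4.9×1.22×1.08 = 6.456 m³/s
Panel 3-4: Δb = 4.3 m, d̄ = (1.39+0.87)/2 = 1.13, v̄ = (1.21+0.71)/2 = 0.96 → q = 4.3×1.13×0.96 = 4.665 m³/s
Panel 4-5: Δb = 3.7 m, d̄ = (0.87+0.30)/2 = 0.585, v̄ = (0.71+0.46)/2 = 0.585 → q = 3.7×0.585×0.585 = 1.266 m³/s
Q = Σ q = 15.35 m³/s

15.3 m³/s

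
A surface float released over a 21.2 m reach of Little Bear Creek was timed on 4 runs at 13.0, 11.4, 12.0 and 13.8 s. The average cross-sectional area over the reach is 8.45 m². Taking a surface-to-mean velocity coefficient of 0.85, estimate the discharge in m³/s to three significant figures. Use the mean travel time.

12.1 m³/s

t̄ = (13.0 + 11.4 + 12.0 + 13.8) / 4 = 12.55 s
v_surface = L / t̄ = 21.2 / 12.55 = 1.689 m/s
v_mean = 0.85 × 1.689 = 1.436 m/s
Q = A × v_mean = 8.45 × 1.436 = 12.13 m³/s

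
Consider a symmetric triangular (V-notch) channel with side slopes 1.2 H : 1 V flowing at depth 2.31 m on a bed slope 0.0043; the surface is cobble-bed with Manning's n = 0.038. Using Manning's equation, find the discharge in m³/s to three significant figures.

A = z·y² = 1.2×2.31² = 6.403 m²
P = 2y√(1+z²) = 2×2.31×√(1+1.2²) = 7.217 m
R = A/P = 6.403/7.217 = 0.8873 m
Q = (1/n)·A·R^(2/3)·S^(1/2) = (1/0.038) × 6.403 × 0.8873^(2/3) × 0.0043^(1/2) = 10.20 m³/s

10.2 m³/s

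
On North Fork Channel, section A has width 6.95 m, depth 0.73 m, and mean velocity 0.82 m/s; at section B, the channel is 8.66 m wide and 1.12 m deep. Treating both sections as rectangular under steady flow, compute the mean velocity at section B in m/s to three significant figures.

Q = A₁V₁ = (6.95×0.73) × 0.82 = 4.160 m³/s
A₂ = 8.66 × 1.12 = 9.699 m²
V₂ = Q/A₂ = 4.160/9.699 = 0.4289 m/s

0.429 m/s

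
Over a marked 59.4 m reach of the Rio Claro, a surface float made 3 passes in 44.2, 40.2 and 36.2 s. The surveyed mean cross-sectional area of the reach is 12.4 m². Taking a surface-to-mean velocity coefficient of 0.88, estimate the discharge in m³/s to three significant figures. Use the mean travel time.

16.1 m³/s

t̄ = (44.2 + 40.2 + 36.2) / 3 = 40.2 s
v_surface = L / t̄ = 59.4 / 40.2 = 1.478 m/s
v_mean = 0.88 × 1.478 = 1.300 m/s
Q = A × v_mean = 12.4 × 1.300 = 16.12 m³/s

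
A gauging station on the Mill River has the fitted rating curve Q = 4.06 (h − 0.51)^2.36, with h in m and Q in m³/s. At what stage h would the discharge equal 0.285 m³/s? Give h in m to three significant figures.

h − h₀ = (Q/C)^(1/b) = (0.285/4.06)^(1/2.36) = 0.3245 m
h = 0.51 + 0.3245 = 0.8345 m

0.834 m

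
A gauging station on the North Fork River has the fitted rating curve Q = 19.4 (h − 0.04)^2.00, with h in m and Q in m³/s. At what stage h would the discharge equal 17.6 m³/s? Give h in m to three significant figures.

0.992 m

h − h₀ = (Q/C)^(1/b) = (17.6/19.4)^(1/2.00) = 0.9525 m
h = 0.04 + 0.9525 = 0.9925 m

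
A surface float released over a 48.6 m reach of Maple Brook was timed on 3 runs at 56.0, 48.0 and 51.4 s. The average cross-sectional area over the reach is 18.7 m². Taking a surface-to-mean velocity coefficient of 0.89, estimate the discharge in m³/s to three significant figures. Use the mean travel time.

t̄ = (56.0 + 48.0 + 51.4) / 3 = 51.8 s
v_surface = L / t̄ = 48.6 / 51.8 = 0.9382 m/s
v_mean = 0.89 × 0.9382 = 0.8350 m/s
Q = A × v_mean = 18.7 × 0.8350 = 15.61 m³/s

15.6 m³/s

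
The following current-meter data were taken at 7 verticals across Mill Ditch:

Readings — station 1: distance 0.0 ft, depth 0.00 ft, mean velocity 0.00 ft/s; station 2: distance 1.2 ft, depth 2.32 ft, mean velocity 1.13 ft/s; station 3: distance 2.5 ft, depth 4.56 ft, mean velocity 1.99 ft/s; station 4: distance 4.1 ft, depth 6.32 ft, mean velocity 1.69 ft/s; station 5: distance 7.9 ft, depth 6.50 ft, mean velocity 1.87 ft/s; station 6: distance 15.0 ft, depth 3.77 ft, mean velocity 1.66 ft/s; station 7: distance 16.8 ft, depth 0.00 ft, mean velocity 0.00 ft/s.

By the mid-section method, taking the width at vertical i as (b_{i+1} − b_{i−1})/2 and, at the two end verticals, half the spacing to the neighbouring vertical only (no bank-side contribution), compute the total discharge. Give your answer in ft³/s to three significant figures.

w_2 = (2.5 − 0.0)/2 = 1.25 ft; q_2 = 1.13 × 2.32 × 1.25 = 3.277 ft³/s
w_3 = (4.1 − 1.2)/2 = 1.45 ft; q_3 = 1.99 × 4.56 × 1.45 = 13.16 ft³/s
w_4 = (7.9 − 2.5)/2 = 2.7 ft; q_4 = 1.69 × 6.32 × 2.7 = 28.84 ft³/s
w_5 = (15.0 − 4.1)/2 = 5.45 ft; q_5 = 1.87 × 6.50 × 5.45 = 66.24 ft³/s
w_6 = (16.8 − 7.9)/2 = 4.45 ft; q_6 = 1.66 × 3.77 × 4.45 = 27.85 ft³/s
Stations 1, 7 contribute zero (depth or velocity is 0).
Q = Σ qᵢ = 139.4 ft³/s

139 ft³/s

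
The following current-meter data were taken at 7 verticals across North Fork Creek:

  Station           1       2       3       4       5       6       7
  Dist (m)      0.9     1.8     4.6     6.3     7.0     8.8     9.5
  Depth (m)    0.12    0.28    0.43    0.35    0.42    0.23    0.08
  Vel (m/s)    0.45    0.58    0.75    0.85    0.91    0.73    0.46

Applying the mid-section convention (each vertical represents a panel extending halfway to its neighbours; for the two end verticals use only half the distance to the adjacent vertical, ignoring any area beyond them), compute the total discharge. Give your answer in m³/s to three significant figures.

w_1 = (1.8 − 0.9)/2 = 0.45 m; q_1 = 0.45 × 0.12 × 0.45 = 0.02430 m³/s
w_2 = (4.6 − 0.9)/2 = 1.85 m; q_2 = 0.58 × 0.28 × 1.85 = 0.3004 m³/s
w_3 = (6.3 − 1.8)/2 = 2.25 m; q_3 = 0.75 × 0.43 × 2.25 = 0.7256 m³/s
w_4 = (7.0 − 4.6)/2 = 1.2 m; q_4 = 0.85 × 0.35 × 1.2 = 0.3570 m³/s
w_5 = (8.8 − 6.3)/2 = 1.25 m; q_5 = 0.91 × 0.42 × 1.25 = 0.4778 m³/s
w_6 = (9.5 − 7.0)/2 = 1.25 m; q_6 = 0.73 × 0.23 × 1.25 = 0.2099 m³/s
w_7 = (9.5 − 8.8)/2 = 0.35 m; q_7 = 0.46 × 0.08 × 0.35 = 0.01288 m³/s
Q = Σ qᵢ = 2.108 m³/s

2.11 m³/s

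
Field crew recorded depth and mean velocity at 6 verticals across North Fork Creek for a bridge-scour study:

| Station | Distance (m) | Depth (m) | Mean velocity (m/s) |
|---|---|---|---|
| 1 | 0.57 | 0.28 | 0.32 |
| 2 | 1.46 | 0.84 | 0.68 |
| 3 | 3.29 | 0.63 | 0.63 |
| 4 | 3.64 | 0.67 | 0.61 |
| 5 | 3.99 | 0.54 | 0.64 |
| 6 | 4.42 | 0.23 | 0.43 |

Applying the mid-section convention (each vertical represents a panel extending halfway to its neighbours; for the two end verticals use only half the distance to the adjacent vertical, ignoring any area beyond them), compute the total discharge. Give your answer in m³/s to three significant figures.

1.55 m³/s

w_1 = (1.46 − 0.57)/2 = 0.445 m; q_1 = 0.32 × 0.28 × 0.445 = 0.03987 m³/s
w_2 = (3.29 − 0.57)/2 = 1.36 m; q_2 = 0.68 × 0.84 × 1.36 = 0.7768 m³/s
w_3 = (3.64 − 1.46)/2 = 1.09 m; q_3 = 0.63 × 0.63 × 1.09 = 0.4326 m³/s
w_4 = (3.99 − 3.29)/2 = 0.35 m; q_4 = 0.61 × 0.67 × 0.35 = 0.1430 m³/s
w_5 = (4.42 − 3.64)/2 = 0.39 m; q_5 = 0.64 × 0.54 × 0.39 = 0.1348 m³/s
w_6 = (4.42 − 3.99)/2 = 0.215 m; q_6 = 0.43 × 0.23 × 0.215 = 0.02126 m³/s
Q = Σ qᵢ = 1.548 m³/s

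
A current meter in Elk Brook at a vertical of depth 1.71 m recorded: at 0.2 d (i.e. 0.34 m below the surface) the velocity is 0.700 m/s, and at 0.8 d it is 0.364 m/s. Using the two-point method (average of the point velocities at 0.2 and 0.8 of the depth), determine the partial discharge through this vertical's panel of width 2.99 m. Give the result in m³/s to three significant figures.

v̄ = (0.700 + 0.364) / 2 = 0.5320 m/s
q = v̄ × d × w = 0.5320 × 1.71 × 2.99 = 2.720 m³/s

2.72 m³/s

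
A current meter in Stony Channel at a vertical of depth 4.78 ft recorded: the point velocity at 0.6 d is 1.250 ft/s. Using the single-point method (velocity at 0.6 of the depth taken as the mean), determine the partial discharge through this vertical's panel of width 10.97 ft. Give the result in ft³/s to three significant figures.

v̄ = v₀.₆ = 1.250 ft/s
q = v̄ × d × w = 1.250 × 4.78 × 10.97 = 65.55 ft³/s

65.5 ft³/s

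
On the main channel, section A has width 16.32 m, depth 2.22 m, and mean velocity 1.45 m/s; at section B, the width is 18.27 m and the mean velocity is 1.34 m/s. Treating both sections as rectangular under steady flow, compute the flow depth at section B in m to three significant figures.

2.15 m

Q = A₁V₁ = (16.32×2.22) × 1.45 = 52.53 m³/s
d₂ = Q/(b₂ V₂) = 52.53/(18.27×1.34) = 2.146 m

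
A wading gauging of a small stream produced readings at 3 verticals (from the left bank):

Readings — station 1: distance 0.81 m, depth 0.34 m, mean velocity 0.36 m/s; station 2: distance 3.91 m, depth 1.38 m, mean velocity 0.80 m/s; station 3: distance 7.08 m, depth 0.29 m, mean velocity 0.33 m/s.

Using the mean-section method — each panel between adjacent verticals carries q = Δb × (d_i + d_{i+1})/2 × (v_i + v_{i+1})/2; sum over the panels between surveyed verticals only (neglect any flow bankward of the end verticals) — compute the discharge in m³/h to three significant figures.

11000 m³/h

Panel 1-2: Δb = 3.1 m, d̄ = (0.34+1.38)/2 = 0.86, v̄ = (0.36+0.80)/2 = 0.58 → q = 3.1×0.86×0.58 = 1.546 m³/s
Panel 2-3: Δb = 3.17 m, d̄ = (1.38+0.29)/2 = 0.835, v̄ = (0.80+0.33)/2 = 0.565 → q = 3.17×0.835×0.565 = 1.496 m³/s
Q = Σ q = 3.042 m³/s
= 3.042 × 3600 = 10950 m³/h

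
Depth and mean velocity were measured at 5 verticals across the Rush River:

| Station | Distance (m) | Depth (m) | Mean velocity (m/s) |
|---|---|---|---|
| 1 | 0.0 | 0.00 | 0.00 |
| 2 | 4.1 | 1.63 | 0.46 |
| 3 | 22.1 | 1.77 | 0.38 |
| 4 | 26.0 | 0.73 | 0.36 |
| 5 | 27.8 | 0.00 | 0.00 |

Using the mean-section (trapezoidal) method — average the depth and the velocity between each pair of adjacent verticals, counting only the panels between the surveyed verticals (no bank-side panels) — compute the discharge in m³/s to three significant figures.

Panel 1-2: Δb = 4.1 m, d̄ = (0.00+1.63)/2 = 0.815, v̄ = (0.00+0.46)/2 = 0.23 → q = 4.1×0.815×0.23 = 0.7685 m³/s
Panel 2-3: Δb = 18 m, d̄ = (1.63+1.77)/2 = 1.7, v̄ = (0.46+0.38)/2 = 0.42 → q = 18×1.7×0.42 = 12.85 m³/s
Panel 3-4: Δb = 3.9 m, d̄ = (1.77+0.73)/2 = 1.25, v̄ = (0.38+0.36)/2 = 0.37 → q = 3.9×1.25×0.37 = 1.804 m³/s
Panel 4-5: Δb = 1.8 m, d̄ = (0.73+0.00)/2 = 0.365, v̄ = (0.36+0.00)/2 = 0.18 → q = 1.8×0.365×0.18 = 0.1183 m³/s
Q = Σ q = 15.54 m³/s

15.5 m³/s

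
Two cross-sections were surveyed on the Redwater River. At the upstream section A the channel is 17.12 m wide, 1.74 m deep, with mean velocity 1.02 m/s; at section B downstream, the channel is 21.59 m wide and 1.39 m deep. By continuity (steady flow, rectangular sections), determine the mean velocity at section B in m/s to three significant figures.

1.01 m/s

Q = A₁V₁ = (17.12×1.74) × 1.02 = 30.38 m³/s
A₂ = 21.59 × 1.39 = 30.01 m²
V₂ = Q/A₂ = 30.38/30.01 = 1.012 m/s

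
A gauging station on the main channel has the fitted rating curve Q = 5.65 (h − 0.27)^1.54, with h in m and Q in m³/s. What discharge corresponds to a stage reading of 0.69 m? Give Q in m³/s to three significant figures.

Q = 5.65 × (0.69 − 0.27)^1.54 = 5.65 × 0.42^1.54 = 1.485 m³/s

1.49 m³/s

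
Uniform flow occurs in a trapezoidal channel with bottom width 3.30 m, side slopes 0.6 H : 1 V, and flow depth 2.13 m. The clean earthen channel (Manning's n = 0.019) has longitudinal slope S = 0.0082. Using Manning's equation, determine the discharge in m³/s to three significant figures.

51.9 m³/s

A = (b + z·y)·y = (3.30 + 0.6×2.13)×2.13 = 9.751 m²
P = b + 2y√(1+z²) = 3.30 + 2×2.13×√(1+0.6²) = 8.268 m
R = A/P = 9.751/8.268 = 1.179 m
Q = (1/n)·A·R^(2/3)·S^(1/2) = (1/0.019) × 9.751 × 1.179^(2/3) × 0.0082^(1/2) = 51.88 m³/s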